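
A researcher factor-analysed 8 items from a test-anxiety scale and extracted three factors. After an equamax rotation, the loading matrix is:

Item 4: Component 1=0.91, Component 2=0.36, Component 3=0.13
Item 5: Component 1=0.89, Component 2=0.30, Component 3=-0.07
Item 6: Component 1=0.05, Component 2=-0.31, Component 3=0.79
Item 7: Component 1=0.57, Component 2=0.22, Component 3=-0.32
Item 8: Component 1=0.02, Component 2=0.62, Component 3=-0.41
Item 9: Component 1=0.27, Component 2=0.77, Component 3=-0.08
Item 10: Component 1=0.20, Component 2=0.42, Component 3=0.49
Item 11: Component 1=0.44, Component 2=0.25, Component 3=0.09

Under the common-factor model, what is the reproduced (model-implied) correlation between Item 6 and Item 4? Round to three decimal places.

r̂ = Σ λ_i·λ_j across factors = (0.05)(0.91) + (-0.31)(0.36) + (0.79)(0.13)
  = +0.0455 -0.1116 +0.1027 = 0.0366

0.037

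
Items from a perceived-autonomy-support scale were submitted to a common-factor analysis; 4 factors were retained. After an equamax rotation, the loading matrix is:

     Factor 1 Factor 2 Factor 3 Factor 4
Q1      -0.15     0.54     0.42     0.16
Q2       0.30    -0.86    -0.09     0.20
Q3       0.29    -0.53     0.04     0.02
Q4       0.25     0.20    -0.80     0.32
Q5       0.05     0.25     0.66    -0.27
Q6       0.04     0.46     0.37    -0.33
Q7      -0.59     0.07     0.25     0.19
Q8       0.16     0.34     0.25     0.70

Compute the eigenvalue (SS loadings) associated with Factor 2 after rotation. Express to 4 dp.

SS loadings for Factor 2 = 0.54² + (-0.86)² + (-0.53)² + 0.20² + 0.25² + 0.46² + 0.07² + 0.34² = 0.2916 + 0.7396 + 0.2809 + 0.0400 + 0.0625 + 0.2116 + 0.0049 + 0.1156 = 1.7467

1.7467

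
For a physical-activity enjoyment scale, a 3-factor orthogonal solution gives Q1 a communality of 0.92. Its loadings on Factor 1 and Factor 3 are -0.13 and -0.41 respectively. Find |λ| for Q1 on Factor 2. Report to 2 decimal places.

Under orthogonal rotation h² = Σλ², so λ_Factor 2² = h² − (0.1850) = 0.92 − 0.1850 = 0.7350.
|λ| = √0.7350 = 0.8573.

0.86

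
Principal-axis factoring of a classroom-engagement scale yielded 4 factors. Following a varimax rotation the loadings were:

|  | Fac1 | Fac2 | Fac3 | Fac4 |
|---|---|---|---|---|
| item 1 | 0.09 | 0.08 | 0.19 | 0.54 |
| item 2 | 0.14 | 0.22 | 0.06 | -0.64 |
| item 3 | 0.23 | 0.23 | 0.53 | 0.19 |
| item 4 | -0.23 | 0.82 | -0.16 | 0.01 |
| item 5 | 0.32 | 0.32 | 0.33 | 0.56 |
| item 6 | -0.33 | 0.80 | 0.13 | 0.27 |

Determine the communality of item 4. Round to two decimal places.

h² = (-0.23)² + 0.82² + (-0.16)² + 0.01² = 0.0529 + 0.6724 + 0.0256 + 0.0001 = 0.7510

0.75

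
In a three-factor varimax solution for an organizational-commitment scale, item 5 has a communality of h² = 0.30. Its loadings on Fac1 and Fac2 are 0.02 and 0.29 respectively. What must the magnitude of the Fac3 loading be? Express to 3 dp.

Under orthogonal rotation h² = Σλ², so λ_Fac3² = h² − (0.0845) = 0.30 − 0.0845 = 0.2155.
|λ| = √0.2155 = 0.4642.

0.464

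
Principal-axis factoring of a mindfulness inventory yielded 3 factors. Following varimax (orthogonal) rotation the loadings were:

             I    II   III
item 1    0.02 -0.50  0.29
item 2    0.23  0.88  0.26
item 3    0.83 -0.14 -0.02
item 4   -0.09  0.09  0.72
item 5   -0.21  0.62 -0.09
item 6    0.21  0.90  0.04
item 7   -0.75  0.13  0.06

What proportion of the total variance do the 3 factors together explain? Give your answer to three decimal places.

SS loadings by factor: 1.4010, 2.2634, 0.6838; total = 4.3482.
Total variance with 7 standardized items is 7, so the solution explains 4.3482/7 = 0.6212.

0.621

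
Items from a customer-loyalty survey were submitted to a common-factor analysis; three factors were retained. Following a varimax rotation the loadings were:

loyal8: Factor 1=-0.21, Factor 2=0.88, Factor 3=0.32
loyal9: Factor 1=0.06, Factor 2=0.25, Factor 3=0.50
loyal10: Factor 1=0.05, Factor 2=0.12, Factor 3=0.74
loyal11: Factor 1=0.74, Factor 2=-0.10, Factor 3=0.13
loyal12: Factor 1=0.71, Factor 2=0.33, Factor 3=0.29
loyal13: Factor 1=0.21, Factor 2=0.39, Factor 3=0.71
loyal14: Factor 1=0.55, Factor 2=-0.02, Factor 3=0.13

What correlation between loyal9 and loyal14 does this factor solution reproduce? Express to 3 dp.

r̂ = Σ λ_i·λ_j across factors = (0.06)(0.55) + (0.25)(-0.02) + (0.50)(0.13)
  = +0.0330 -0.0050 +0.0650 = 0.0930

0.093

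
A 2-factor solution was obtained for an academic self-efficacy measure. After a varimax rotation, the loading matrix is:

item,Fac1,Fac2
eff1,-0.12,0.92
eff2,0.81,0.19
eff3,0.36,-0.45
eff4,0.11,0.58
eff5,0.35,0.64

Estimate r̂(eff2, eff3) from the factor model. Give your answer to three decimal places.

r̂ = Σ λ_i·λ_j across factors = (0.81)(0.36) + (0.19)(-0.45)
  = +0.2916 -0.0855 = 0.2061

0.206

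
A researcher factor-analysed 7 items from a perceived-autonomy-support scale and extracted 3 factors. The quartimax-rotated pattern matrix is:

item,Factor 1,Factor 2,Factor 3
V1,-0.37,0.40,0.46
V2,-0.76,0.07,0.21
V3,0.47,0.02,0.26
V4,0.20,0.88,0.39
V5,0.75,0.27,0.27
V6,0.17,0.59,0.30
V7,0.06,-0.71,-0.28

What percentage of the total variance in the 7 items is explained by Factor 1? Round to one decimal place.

22.4%

SS loadings for Factor 1 = (-0.37)² + (-0.76)² + 0.47² + 0.20² + 0.75² + 0.17² + 0.06² = 1.5704
With 7 standardized items, total variance = 7. Proportion = 1.5704/7 = 0.2243 → 22.43%.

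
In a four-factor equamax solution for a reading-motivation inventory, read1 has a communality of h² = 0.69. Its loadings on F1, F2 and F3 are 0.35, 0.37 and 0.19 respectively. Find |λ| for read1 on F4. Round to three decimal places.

0.628

Under orthogonal rotation h² = Σλ², so λ_F4² = h² − (0.2955) = 0.69 − 0.2955 = 0.3945.
|λ| = √0.3945 = 0.6281.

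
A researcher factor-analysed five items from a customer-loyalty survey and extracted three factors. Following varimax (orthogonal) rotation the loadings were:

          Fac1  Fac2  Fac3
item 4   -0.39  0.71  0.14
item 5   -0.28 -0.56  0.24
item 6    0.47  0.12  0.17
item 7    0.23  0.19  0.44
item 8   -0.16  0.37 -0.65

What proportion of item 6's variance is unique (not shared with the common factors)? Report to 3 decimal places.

h² = 0.47² + 0.12² + 0.17² = 0.2209 + 0.0144 + 0.0289 = 0.2642
Uniqueness u² = 1 − h² = 1 − 0.2642 = 0.7358

0.736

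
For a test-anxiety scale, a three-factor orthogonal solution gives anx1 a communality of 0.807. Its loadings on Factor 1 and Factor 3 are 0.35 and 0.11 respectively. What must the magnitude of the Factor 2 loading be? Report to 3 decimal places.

0.820

Under orthogonal rotation h² = Σλ², so λ_Factor 2² = h² − (0.1346) = 0.807 − 0.1346 = 0.6724.
|λ| = √0.6724 = 0.8200.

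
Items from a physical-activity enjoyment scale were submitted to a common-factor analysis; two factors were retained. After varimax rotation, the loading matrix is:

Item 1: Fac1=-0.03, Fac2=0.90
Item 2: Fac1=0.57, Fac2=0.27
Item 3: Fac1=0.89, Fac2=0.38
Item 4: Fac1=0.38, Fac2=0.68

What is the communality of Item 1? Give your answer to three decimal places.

h² = (-0.03)² + 0.90² = 0.0009 + 0.8100 = 0.8109

0.811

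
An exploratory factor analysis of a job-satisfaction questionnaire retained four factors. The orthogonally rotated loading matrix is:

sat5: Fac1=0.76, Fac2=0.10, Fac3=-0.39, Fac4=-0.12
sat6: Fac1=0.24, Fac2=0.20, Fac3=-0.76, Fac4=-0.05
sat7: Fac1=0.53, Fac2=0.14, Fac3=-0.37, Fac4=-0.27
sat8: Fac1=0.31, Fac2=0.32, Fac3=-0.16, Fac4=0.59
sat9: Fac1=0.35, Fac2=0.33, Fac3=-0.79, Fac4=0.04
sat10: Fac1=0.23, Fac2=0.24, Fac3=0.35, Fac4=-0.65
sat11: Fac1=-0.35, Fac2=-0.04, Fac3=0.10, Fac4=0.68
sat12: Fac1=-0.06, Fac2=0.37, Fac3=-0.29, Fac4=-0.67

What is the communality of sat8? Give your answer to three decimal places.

h² = 0.31² + 0.32² + (-0.16)² + 0.59² = 0.0961 + 0.1024 + 0.0256 + 0.3481 = 0.5722

0.572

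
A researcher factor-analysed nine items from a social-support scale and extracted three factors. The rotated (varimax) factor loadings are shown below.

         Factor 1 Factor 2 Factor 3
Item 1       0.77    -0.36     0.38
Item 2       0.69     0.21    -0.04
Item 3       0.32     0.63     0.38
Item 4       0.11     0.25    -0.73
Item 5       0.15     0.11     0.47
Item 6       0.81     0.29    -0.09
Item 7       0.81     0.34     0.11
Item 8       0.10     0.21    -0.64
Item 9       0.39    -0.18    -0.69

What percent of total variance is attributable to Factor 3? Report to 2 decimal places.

21.67%

SS loadings for Factor 3 = 0.38² + (-0.04)² + 0.38² + (-0.73)² + 0.47² + (-0.09)² + 0.11² + (-0.64)² + (-0.69)² = 1.9501
With 9 standardized items, total variance = 9. Proportion = 1.9501/9 = 0.2167 → 21.67%.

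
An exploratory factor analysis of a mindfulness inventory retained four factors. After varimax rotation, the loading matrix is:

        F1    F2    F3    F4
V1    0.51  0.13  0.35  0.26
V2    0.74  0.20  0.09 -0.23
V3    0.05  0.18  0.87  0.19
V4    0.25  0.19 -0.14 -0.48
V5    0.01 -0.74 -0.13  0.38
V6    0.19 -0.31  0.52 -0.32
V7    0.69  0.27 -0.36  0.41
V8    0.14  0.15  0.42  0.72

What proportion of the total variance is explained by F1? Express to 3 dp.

SS loadings for F1 = 0.51² + 0.74² + 0.05² + 0.25² + 0.01² + 0.19² + 0.69² + 0.14² = 1.4046
Proportion of variance = 1.4046 / 8 = 0.1756.

0.176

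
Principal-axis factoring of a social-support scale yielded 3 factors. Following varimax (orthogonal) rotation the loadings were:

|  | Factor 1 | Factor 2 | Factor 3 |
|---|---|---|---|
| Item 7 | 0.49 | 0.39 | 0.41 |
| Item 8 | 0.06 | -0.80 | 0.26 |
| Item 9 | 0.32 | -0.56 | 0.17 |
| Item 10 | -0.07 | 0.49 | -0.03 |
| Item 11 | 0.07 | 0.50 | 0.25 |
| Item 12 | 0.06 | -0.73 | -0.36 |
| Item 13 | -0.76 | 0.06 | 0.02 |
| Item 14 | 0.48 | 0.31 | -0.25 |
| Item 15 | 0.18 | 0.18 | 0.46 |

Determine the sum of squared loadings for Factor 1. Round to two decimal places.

1.20

SS loadings for Factor 1 = 0.49² + 0.06² + 0.32² + (-0.07)² + 0.07² + 0.06² + (-0.76)² + 0.48² + 0.18² = 0.2401 + 0.0036 + 0.1024 + 0.0049 + 0.0049 + 0.0036 + 0.5776 + 0.2304 + 0.0324 = 1.1999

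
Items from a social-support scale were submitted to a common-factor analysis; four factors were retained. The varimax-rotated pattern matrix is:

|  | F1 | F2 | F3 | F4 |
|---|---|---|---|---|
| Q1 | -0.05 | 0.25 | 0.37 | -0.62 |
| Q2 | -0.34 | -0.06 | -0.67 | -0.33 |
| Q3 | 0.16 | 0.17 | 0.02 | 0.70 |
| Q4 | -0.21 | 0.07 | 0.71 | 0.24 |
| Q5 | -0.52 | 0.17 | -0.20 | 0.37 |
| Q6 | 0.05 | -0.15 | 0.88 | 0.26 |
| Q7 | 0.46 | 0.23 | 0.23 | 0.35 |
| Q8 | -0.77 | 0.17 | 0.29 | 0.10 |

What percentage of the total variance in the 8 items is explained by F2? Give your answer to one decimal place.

SS loadings for F2 = 0.25² + (-0.06)² + 0.17² + 0.07² + 0.17² + (-0.15)² + 0.23² + 0.17² = 0.2331
With 8 standardized items, total variance = 8. Proportion = 0.2331/8 = 0.0291 → 2.91%.

2.9%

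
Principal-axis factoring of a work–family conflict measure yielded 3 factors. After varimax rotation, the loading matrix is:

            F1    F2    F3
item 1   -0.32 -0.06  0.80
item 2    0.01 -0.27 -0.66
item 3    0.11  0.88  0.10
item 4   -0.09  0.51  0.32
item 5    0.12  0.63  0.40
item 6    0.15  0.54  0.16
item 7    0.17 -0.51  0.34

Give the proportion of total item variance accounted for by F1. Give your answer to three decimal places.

0.027

SS loadings for F1 = (-0.32)² + 0.01² + 0.11² + (-0.09)² + 0.12² + 0.15² + 0.17² = 0.1885
Proportion of variance = 0.1885 / 7 = 0.0269.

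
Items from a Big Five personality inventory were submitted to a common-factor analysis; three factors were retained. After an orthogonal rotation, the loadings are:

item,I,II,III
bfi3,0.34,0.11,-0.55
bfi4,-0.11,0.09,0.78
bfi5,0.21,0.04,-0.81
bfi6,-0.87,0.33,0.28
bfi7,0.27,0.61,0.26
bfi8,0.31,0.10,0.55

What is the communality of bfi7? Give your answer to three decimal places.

0.513

h² = 0.27² + 0.61² + 0.26² = 0.0729 + 0.3721 + 0.0676 = 0.5126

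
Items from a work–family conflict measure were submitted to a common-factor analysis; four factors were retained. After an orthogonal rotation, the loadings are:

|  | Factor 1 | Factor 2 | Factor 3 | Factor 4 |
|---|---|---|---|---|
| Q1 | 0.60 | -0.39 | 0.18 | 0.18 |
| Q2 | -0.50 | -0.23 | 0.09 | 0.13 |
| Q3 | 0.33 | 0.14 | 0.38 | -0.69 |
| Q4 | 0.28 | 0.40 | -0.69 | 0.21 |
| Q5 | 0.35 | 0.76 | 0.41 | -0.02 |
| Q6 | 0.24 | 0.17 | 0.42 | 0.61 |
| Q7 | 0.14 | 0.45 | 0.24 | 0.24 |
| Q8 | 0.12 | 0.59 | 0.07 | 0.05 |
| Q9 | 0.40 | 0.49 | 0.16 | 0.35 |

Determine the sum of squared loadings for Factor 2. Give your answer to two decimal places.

1.78

SS loadings for Factor 2 = (-0.39)² + (-0.23)² + 0.14² + 0.40² + 0.76² + 0.17² + 0.45² + 0.59² + 0.49² = 0.1521 + 0.0529 + 0.0196 + 0.1600 + 0.5776 + 0.0289 + 0.2025 + 0.3481 + 0.2401 = 1.7818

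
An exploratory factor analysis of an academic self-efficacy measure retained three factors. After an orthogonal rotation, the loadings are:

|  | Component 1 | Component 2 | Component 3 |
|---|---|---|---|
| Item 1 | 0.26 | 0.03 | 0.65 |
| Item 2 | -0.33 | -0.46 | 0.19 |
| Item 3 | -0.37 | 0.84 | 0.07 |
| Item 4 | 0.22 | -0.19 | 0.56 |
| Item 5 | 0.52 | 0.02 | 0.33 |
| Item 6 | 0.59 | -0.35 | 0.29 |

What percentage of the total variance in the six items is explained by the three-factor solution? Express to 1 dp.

50.5%

Communalities: 0.4910, 0.3566, 0.8474, 0.3981, 0.3797, 0.5547; Σh² = 3.0275.
Total variance with 6 standardized items is 6, so the solution explains 3.0275/6 = 0.5046 = 50.46%.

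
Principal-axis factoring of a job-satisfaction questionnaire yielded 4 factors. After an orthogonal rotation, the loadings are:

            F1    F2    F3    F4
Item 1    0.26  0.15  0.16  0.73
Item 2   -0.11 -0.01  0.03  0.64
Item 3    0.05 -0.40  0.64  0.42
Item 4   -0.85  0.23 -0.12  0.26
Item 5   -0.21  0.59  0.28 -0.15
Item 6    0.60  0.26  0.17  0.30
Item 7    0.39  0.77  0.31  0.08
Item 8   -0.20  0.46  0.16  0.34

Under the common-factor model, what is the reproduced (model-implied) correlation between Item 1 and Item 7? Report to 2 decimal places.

0.32

r̂ = Σ λ_i·λ_j across factors = (0.26)(0.39) + (0.15)(0.77) + (0.16)(0.31) + (0.73)(0.08)
  = +0.1014 +0.1155 +0.0496 +0.0584 = 0.3249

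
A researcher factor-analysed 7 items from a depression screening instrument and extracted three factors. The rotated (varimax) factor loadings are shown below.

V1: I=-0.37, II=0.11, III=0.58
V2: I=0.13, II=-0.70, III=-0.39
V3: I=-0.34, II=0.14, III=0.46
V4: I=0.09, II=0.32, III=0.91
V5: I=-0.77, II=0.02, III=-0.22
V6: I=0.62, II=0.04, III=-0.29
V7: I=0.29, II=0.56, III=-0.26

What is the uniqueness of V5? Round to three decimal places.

h² = (-0.77)² + 0.02² + (-0.22)² = 0.5929 + 0.0004 + 0.0484 = 0.6417
Uniqueness u² = 1 − h² = 1 − 0.6417 = 0.3583

0.358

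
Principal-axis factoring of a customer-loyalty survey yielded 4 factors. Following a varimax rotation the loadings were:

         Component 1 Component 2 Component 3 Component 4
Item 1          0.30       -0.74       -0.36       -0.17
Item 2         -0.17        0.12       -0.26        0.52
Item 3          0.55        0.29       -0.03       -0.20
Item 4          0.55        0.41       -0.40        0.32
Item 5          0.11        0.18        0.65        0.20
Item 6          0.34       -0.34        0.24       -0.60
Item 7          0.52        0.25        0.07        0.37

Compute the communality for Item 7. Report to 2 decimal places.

h² = 0.52² + 0.25² + 0.07² + 0.37² = 0.2704 + 0.0625 + 0.0049 + 0.1369 = 0.4747

0.47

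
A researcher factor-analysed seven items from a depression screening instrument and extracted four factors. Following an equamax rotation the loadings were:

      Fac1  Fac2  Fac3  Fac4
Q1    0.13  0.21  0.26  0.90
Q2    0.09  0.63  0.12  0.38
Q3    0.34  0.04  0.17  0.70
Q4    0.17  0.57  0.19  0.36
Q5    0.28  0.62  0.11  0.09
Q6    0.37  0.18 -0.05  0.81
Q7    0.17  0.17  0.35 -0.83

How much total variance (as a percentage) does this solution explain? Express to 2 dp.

69.12%

SS loadings by factor: 0.4137, 1.2132, 0.2841, 2.9271; total = 4.8381.
Total variance with 7 standardized items is 7, so the solution explains 4.8381/7 = 0.6912 = 69.12%.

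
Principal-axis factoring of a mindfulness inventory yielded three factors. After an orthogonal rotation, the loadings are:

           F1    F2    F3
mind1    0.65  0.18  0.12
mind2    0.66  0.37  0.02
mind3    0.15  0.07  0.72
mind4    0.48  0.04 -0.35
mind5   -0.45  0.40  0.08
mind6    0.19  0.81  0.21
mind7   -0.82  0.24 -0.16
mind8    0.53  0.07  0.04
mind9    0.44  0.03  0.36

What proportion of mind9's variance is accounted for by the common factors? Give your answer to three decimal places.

h² = 0.44² + 0.03² + 0.36² = 0.1936 + 0.0009 + 0.1296 = 0.3241

0.324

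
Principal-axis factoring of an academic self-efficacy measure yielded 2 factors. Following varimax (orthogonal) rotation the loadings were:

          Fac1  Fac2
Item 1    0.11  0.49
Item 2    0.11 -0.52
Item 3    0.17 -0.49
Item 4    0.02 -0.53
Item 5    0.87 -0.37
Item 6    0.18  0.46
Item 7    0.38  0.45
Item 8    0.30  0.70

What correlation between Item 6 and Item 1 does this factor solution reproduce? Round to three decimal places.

r̂ = Σ λ_i·λ_j across factors = (0.18)(0.11) + (0.46)(0.49)
  = +0.0198 +0.2254 = 0.2452

0.245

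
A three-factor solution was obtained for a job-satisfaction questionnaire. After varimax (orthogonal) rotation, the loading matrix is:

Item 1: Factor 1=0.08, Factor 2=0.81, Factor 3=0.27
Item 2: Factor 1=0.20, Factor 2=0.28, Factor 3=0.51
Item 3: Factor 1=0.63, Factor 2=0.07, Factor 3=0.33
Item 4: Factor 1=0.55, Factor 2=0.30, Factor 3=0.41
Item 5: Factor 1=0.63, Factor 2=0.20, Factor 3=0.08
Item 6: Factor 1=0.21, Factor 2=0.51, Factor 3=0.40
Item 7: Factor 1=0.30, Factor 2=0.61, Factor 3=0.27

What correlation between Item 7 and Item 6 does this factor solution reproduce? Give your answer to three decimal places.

r̂ = Σ λ_i·λ_j across factors = (0.30)(0.21) + (0.61)(0.51) + (0.27)(0.40)
  = +0.0630 +0.3111 +0.1080 = 0.4821

0.482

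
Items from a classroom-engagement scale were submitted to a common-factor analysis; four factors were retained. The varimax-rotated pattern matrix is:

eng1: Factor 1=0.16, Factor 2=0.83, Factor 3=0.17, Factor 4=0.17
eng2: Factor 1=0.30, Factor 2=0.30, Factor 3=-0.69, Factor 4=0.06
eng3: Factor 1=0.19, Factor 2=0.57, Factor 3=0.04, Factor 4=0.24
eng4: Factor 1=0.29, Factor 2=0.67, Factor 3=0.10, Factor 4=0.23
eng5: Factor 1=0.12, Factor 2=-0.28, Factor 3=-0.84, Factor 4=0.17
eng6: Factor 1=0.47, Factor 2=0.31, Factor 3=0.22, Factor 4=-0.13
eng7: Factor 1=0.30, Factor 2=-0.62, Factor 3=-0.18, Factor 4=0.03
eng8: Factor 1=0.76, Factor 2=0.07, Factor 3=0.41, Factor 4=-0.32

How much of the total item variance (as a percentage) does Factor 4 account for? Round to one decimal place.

3.7%

SS loadings for Factor 4 = 0.17² + 0.06² + 0.24² + 0.23² + 0.17² + (-0.13)² + 0.03² + (-0.32)² = 0.2921
With 8 standardized items, total variance = 8. Proportion = 0.2921/8 = 0.0365 → 3.65%.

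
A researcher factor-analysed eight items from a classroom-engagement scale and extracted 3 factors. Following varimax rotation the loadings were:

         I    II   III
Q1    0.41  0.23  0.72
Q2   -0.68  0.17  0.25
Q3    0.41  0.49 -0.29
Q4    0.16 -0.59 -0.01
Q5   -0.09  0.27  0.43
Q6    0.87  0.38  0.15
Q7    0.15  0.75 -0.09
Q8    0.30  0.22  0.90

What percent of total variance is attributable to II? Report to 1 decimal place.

SS loadings for II = 0.23² + 0.17² + 0.49² + (-0.59)² + 0.27² + 0.38² + 0.75² + 0.22² = 1.4982
With 8 standardized items, total variance = 8. Proportion = 1.4982/8 = 0.1873 → 18.73%.

18.7%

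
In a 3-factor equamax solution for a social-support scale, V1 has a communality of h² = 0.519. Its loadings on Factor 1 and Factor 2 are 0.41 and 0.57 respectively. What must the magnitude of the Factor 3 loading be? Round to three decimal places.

0.161

Under orthogonal rotation h² = Σλ², so λ_Factor 3² = h² − (0.4930) = 0.519 − 0.4930 = 0.0260.
|λ| = √0.0260 = 0.1612.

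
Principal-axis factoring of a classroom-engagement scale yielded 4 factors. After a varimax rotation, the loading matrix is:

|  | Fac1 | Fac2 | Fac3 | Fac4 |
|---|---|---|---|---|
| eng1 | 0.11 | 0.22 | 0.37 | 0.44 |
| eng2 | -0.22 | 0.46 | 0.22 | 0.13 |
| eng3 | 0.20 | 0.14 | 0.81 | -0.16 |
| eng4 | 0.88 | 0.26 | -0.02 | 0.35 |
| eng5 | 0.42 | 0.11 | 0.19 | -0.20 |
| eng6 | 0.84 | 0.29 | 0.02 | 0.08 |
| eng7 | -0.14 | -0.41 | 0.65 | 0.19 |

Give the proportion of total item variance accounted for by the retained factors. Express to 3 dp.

0.590

Communalities: 0.3910, 0.3253, 0.7413, 0.9649, 0.2646, 0.7965, 0.6463; Σh² = 4.1299.
Total variance with 7 standardized items is 7, so the solution explains 4.1299/7 = 0.5900.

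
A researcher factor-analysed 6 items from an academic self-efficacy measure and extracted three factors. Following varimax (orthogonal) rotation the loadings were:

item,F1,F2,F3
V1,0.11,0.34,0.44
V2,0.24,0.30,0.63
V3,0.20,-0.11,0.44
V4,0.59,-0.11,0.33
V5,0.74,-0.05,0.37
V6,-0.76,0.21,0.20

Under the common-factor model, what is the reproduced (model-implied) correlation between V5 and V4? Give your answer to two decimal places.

0.56

r̂ = Σ λ_i·λ_j across factors = (0.74)(0.59) + (-0.05)(-0.11) + (0.37)(0.33)
  = +0.4366 +0.0055 +0.1221 = 0.5642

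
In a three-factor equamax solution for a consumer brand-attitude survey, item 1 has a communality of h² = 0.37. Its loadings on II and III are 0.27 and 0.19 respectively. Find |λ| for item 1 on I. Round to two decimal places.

Under orthogonal rotation h² = Σλ², so λ_I² = h² − (0.1090) = 0.37 − 0.1090 = 0.2610.
|λ| = √0.2610 = 0.5109.

0.51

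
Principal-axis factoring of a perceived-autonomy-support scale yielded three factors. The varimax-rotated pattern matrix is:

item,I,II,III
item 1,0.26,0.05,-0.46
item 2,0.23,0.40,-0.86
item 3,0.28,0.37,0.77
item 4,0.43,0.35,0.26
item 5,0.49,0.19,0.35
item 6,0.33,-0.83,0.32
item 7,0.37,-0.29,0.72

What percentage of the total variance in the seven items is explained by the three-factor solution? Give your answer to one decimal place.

63.7%

SS loadings by factor: 0.8697, 1.2310, 2.3550; total = 4.4557.
Total variance with 7 standardized items is 7, so the solution explains 4.4557/7 = 0.6365 = 63.65%.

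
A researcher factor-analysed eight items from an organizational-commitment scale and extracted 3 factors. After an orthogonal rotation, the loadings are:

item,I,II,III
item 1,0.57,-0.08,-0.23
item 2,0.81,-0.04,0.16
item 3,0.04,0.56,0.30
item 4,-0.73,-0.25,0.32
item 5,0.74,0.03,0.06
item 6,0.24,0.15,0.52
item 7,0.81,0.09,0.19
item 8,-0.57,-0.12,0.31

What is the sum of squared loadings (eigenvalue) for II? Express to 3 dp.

SS loadings for II = (-0.08)² + (-0.04)² + 0.56² + (-0.25)² + 0.03² + 0.15² + 0.09² + (-0.12)² = 0.0064 + 0.0016 + 0.3136 + 0.0625 + 0.0009 + 0.0225 + 0.0081 + 0.0144 = 0.4300

0.430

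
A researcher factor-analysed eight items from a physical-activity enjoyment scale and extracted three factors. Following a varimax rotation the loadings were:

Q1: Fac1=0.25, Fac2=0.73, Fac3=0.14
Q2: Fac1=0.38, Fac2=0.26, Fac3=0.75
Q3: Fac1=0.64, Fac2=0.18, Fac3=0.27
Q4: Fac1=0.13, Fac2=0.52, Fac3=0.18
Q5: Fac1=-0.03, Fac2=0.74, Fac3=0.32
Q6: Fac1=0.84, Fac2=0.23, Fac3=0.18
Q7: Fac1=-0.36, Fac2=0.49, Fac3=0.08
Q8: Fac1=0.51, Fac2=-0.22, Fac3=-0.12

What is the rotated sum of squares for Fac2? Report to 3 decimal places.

SS loadings for Fac2 = 0.73² + 0.26² + 0.18² + 0.52² + 0.74² + 0.23² + 0.49² + (-0.22)² = 0.5329 + 0.0676 + 0.0324 + 0.2704 + 0.5476 + 0.0529 + 0.2401 + 0.0484 = 1.7923

1.792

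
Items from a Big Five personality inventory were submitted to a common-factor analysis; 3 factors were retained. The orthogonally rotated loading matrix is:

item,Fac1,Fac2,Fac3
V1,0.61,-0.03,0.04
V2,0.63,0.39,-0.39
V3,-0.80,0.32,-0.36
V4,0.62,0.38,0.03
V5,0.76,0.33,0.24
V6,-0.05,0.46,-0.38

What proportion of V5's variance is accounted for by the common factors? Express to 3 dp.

0.744

h² = 0.76² + 0.33² + 0.24² = 0.5776 + 0.1089 + 0.0576 = 0.7441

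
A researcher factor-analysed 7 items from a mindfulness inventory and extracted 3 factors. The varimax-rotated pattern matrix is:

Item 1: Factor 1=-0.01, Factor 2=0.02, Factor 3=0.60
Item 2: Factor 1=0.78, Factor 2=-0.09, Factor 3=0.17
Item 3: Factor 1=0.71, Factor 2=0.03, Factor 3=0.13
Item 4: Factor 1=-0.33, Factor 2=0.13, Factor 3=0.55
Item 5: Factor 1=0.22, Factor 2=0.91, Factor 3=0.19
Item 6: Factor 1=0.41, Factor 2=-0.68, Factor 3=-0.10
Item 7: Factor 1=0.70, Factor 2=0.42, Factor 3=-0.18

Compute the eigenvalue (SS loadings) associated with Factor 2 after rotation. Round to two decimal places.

1.49

SS loadings for Factor 2 = 0.02² + (-0.09)² + 0.03² + 0.13² + 0.91² + (-0.68)² + 0.42² = 0.0004 + 0.0081 + 0.0009 + 0.0169 + 0.8281 + 0.4624 + 0.1764 = 1.4932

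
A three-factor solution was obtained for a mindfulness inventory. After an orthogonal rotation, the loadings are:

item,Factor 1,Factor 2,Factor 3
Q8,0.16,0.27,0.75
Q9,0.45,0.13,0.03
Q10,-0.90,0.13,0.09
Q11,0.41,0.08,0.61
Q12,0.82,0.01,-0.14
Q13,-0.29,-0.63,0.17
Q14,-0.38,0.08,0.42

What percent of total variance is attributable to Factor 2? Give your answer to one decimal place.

SS loadings for Factor 2 = 0.27² + 0.13² + 0.13² + 0.08² + 0.01² + (-0.63)² + 0.08² = 0.5165
With 7 standardized items, total variance = 7. Proportion = 0.5165/7 = 0.0738 → 7.38%.

7.4%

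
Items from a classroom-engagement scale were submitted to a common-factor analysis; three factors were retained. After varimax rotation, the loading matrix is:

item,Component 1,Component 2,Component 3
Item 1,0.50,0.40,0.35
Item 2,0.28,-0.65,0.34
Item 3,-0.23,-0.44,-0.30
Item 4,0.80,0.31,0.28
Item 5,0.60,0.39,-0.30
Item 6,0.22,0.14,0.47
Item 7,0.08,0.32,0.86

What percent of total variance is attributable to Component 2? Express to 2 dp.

SS loadings for Component 2 = 0.40² + (-0.65)² + (-0.44)² + 0.31² + 0.39² + 0.14² + 0.32² = 1.1463
With 7 standardized items, total variance = 7. Proportion = 1.1463/7 = 0.1638 → 16.38%.

16.38%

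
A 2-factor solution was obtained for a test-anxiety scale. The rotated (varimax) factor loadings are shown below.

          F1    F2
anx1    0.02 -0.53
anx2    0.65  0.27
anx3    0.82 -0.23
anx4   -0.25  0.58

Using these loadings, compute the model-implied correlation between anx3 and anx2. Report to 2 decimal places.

r̂ = Σ λ_i·λ_j across factors = (0.82)(0.65) + (-0.23)(0.27)
  = +0.5330 -0.0621 = 0.4709

0.47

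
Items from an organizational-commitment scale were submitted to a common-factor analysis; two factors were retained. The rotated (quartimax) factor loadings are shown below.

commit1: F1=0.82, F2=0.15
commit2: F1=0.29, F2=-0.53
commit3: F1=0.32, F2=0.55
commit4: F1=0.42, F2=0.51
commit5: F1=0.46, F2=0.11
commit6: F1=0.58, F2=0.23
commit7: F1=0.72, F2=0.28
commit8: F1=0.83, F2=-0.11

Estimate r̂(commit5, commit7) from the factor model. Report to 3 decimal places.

0.362

r̂ = Σ λ_i·λ_j across factors = (0.46)(0.72) + (0.11)(0.28)
  = +0.3312 +0.0308 = 0.3620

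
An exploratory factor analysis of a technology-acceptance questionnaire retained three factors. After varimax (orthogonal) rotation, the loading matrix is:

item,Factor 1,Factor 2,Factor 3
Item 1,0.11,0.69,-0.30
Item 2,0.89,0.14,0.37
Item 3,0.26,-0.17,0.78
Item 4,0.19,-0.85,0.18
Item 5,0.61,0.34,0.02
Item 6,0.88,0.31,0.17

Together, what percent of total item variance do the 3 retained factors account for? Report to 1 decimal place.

73.5%

SS loadings by factor: 2.0544, 1.4588, 0.8970; total = 4.4102.
Total variance with 6 standardized items is 6, so the solution explains 4.4102/6 = 0.7350 = 73.50%.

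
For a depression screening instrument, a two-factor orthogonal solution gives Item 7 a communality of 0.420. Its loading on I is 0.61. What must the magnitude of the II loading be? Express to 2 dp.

Under orthogonal rotation h² = Σλ², so λ_II² = h² − (0.3721) = 0.420 − 0.3721 = 0.0479.
|λ| = √0.0479 = 0.2189.

0.22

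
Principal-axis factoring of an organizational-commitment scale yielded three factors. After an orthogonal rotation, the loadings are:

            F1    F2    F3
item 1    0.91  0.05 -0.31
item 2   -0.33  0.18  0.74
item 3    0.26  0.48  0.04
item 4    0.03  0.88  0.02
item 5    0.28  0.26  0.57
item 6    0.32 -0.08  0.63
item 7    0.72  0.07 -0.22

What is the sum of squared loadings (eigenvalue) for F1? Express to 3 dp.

SS loadings for F1 = 0.91² + (-0.33)² + 0.26² + 0.03² + 0.28² + 0.32² + 0.72² = 0.8281 + 0.1089 + 0.0676 + 0.0009 + 0.0784 + 0.1024 + 0.5184 = 1.7047

1.705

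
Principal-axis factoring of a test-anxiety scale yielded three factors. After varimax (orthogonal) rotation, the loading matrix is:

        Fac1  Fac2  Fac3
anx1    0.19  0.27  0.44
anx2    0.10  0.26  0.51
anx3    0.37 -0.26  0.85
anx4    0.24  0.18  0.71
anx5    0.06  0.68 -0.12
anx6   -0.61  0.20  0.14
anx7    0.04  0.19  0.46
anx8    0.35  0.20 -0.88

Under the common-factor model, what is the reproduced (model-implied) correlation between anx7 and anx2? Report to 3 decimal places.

r̂ = Σ λ_i·λ_j across factors = (0.04)(0.10) + (0.19)(0.26) + (0.46)(0.51)
  = +0.0040 +0.0494 +0.2346 = 0.2880

0.288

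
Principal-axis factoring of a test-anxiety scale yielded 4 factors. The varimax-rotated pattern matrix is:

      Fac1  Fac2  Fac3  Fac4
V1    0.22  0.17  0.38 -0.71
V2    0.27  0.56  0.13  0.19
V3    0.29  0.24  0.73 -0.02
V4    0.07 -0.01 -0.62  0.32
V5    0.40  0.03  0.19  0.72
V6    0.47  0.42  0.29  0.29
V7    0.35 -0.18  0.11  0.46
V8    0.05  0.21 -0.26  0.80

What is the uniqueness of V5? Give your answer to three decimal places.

h² = 0.40² + 0.03² + 0.19² + 0.72² = 0.1600 + 0.0009 + 0.0361 + 0.5184 = 0.7154
Uniqueness u² = 1 − h² = 1 − 0.7154 = 0.2846

0.285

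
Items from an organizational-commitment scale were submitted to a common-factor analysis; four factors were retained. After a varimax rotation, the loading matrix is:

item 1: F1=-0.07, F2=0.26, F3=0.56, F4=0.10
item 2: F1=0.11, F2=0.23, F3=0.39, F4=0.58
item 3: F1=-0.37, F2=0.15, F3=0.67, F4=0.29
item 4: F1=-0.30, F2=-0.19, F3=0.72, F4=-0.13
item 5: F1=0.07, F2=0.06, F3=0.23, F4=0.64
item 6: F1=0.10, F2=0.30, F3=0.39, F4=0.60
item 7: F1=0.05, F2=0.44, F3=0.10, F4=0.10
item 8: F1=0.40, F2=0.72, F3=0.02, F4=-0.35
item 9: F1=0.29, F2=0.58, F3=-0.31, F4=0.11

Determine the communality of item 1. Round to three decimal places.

0.396

h² = (-0.07)² + 0.26² + 0.56² + 0.10² = 0.0049 + 0.0676 + 0.3136 + 0.0100 = 0.3961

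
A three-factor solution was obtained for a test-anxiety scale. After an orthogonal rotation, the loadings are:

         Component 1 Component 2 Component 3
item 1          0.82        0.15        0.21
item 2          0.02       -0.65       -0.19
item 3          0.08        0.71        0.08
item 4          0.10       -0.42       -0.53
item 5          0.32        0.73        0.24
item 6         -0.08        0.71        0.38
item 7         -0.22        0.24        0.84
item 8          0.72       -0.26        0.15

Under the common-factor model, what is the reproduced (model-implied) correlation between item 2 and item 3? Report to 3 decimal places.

-0.475

r̂ = Σ λ_i·λ_j across factors = (0.02)(0.08) + (-0.65)(0.71) + (-0.19)(0.08)
  = +0.0016 -0.4615 -0.0152 = -0.4751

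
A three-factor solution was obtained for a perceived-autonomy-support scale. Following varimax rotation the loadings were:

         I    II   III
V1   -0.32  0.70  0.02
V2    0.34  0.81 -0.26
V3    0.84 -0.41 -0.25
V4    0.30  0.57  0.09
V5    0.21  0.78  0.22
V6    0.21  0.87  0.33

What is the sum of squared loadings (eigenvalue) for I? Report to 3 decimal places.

SS loadings for I = (-0.32)² + 0.34² + 0.84² + 0.30² + 0.21² + 0.21² = 0.1024 + 0.1156 + 0.7056 + 0.0900 + 0.0441 + 0.0441 = 1.1018

1.102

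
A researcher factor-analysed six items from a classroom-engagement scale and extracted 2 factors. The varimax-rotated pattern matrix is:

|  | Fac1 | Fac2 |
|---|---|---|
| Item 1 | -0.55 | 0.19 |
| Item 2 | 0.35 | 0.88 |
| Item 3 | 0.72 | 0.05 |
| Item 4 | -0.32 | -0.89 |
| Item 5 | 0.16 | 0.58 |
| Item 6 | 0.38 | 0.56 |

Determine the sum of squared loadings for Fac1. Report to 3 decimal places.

SS loadings for Fac1 = (-0.55)² + 0.35² + 0.72² + (-0.32)² + 0.16² + 0.38² = 0.3025 + 0.1225 + 0.5184 + 0.1024 + 0.0256 + 0.1444 = 1.2158

1.216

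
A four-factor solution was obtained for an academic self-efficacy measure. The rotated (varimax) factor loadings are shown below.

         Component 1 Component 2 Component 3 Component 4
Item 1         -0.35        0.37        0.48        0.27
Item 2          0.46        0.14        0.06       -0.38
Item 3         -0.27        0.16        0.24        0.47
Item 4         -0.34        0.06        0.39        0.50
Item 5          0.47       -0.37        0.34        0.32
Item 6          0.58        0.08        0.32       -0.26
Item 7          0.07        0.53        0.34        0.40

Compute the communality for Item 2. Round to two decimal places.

h² = 0.46² + 0.14² + 0.06² + (-0.38)² = 0.2116 + 0.0196 + 0.0036 + 0.1444 = 0.3792

0.38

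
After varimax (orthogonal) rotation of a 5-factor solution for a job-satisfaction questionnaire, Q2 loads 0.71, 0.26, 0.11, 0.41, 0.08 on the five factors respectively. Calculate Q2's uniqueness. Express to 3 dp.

0.242

h² = 0.71² + 0.26² + 0.11² + 0.41² + 0.08² = 0.5041 + 0.0676 + 0.0121 + 0.1681 + 0.0064 = 0.7583
Uniqueness u² = 1 − h² = 1 − 0.7583 = 0.2417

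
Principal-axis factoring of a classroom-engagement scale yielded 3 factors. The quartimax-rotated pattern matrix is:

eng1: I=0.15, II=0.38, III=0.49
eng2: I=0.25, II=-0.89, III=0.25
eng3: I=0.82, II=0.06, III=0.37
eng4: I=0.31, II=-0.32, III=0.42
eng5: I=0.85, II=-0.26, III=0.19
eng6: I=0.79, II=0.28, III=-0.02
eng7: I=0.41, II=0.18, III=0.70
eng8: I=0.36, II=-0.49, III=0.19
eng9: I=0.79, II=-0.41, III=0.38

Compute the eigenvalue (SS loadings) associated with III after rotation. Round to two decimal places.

SS loadings for III = 0.49² + 0.25² + 0.37² + 0.42² + 0.19² + (-0.02)² + 0.70² + 0.19² + 0.38² = 0.2401 + 0.0625 + 0.1369 + 0.1764 + 0.0361 + 0.0004 + 0.4900 + 0.0361 + 0.1444 = 1.3229

1.32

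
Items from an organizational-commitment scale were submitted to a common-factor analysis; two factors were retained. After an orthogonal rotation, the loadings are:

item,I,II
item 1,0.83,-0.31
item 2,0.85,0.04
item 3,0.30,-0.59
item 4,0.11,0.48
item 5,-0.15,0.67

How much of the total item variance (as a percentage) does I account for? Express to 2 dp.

30.72%

SS loadings for I = 0.83² + 0.85² + 0.30² + 0.11² + (-0.15)² = 1.5360
With 5 standardized items, total variance = 5. Proportion = 1.5360/5 = 0.3072 → 30.72%.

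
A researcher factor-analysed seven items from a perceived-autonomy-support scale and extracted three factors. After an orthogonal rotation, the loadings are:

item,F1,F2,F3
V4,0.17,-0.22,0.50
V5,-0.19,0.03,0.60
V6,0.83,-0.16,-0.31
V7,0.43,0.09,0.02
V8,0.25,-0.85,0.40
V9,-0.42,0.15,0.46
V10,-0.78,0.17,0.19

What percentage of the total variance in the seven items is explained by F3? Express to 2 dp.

SS loadings for F3 = 0.50² + 0.60² + (-0.31)² + 0.02² + 0.40² + 0.46² + 0.19² = 1.1142
With 7 standardized items, total variance = 7. Proportion = 1.1142/7 = 0.1592 → 15.92%.

15.92%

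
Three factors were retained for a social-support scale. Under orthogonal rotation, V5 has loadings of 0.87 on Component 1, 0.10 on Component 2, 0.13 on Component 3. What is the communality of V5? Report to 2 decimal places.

0.78

h² = 0.87² + 0.10² + 0.13² = 0.7569 + 0.0100 + 0.0169 = 0.7838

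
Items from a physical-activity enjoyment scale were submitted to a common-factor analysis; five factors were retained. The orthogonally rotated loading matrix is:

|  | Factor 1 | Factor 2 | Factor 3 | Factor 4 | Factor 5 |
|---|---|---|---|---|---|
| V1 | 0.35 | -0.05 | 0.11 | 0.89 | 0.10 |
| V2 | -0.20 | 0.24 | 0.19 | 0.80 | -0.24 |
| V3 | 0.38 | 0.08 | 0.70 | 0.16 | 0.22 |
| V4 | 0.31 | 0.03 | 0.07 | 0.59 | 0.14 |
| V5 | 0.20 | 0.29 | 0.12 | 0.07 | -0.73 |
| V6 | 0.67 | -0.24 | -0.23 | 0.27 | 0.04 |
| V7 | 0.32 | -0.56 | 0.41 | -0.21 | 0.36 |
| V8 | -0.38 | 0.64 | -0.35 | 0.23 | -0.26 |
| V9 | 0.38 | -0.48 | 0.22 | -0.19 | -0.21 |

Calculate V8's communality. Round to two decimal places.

0.80

h² = (-0.38)² + 0.64² + (-0.35)² + 0.23² + (-0.26)² = 0.1444 + 0.4096 + 0.1225 + 0.0529 + 0.0676 = 0.7970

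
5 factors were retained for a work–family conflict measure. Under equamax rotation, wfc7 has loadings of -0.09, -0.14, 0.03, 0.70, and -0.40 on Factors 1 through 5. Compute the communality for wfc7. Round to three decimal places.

0.679

h² = (-0.09)² + (-0.14)² + 0.03² + 0.70² + (-0.40)² = 0.0081 + 0.0196 + 0.0009 + 0.4900 + 0.1600 = 0.6786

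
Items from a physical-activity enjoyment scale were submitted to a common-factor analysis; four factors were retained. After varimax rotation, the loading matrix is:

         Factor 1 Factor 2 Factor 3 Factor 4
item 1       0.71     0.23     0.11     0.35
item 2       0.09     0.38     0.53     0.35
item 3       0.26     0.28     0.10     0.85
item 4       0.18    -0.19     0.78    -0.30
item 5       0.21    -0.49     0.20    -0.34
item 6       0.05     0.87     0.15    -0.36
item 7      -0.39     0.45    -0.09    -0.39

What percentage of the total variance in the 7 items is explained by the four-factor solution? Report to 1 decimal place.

68.0%

SS loadings by factor: 0.8109, 1.5113, 0.9820, 1.4548; total = 4.7590.
Total variance with 7 standardized items is 7, so the solution explains 4.7590/7 = 0.6799 = 67.99%.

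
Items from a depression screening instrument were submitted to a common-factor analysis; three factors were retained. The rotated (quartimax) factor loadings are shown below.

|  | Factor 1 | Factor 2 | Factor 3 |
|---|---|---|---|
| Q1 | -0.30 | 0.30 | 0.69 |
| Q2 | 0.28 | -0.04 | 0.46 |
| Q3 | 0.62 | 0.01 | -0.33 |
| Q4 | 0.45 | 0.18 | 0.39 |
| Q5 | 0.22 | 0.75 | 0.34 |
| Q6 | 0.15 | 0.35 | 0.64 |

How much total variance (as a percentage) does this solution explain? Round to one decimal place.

SS loadings by factor: 0.8262, 0.8091, 1.4739; total = 3.1092.
Total variance with 6 standardized items is 6, so the solution explains 3.1092/6 = 0.5182 = 51.82%.

51.8%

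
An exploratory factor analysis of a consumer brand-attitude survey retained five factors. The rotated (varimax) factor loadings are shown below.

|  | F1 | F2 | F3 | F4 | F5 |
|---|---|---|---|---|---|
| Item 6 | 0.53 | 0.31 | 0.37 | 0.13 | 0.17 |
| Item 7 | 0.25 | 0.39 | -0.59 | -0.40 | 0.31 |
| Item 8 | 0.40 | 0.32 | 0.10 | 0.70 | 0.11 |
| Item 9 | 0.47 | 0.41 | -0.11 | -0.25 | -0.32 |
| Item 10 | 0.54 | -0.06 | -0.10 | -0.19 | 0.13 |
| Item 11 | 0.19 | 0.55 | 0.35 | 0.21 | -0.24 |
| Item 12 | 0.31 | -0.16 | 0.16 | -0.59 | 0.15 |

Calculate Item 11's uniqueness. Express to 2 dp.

0.44

h² = 0.19² + 0.55² + 0.35² + 0.21² + (-0.24)² = 0.0361 + 0.3025 + 0.1225 + 0.0441 + 0.0576 = 0.5628
Uniqueness u² = 1 − h² = 1 − 0.5628 = 0.4372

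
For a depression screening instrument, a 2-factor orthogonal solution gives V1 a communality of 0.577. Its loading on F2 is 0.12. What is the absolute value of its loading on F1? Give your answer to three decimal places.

Under orthogonal rotation h² = Σλ², so λ_F1² = h² − (0.0144) = 0.577 − 0.0144 = 0.5626.
|λ| = √0.5626 = 0.7501.

0.750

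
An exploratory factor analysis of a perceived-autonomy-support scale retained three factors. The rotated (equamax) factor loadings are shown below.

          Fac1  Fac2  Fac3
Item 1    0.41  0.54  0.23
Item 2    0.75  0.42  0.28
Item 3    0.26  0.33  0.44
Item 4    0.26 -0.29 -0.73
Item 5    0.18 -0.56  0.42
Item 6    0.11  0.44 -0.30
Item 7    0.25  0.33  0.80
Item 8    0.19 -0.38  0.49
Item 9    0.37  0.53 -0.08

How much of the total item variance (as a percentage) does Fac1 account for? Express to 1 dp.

12.7%

SS loadings for Fac1 = 0.41² + 0.75² + 0.26² + 0.26² + 0.18² + 0.11² + 0.25² + 0.19² + 0.37² = 1.1458
With 9 standardized items, total variance = 9. Proportion = 1.1458/9 = 0.1273 → 12.73%.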